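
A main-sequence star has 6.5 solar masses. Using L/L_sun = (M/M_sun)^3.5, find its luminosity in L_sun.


L/L_sun = (M/M_sun)^3.5 = 6.5^3.5 = 700.1591

700.1591 L_sun


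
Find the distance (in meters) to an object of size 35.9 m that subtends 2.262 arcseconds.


D = size / theta_rad, theta_rad = 2.262 * pi/(180*3600) = 1.097e-05, D = 3.274e+06

3.274e+06 m


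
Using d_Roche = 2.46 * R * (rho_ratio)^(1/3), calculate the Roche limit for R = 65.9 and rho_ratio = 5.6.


d_Roche = 2.46 * 65.9 * 5.6^(1/3) = 287.8833

287.8833


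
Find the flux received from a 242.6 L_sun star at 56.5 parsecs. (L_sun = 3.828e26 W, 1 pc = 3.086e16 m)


F = L / (4*pi*d^2) = 9.287e+28 / (4*pi*(1.744e+18)^2) = 2.431e-09

2.431e-09 W/m^2


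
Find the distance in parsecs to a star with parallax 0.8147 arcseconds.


d = 1/p = 1/0.8147 = 1.2274

1.2274 pc


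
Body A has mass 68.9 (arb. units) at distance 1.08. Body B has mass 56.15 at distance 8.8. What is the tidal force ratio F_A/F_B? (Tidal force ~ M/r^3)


Ratio = (M1/r1^3) / (M2/r2^3) = (68.9/1.08^3) / (56.15/8.8^3) = 663.8137

663.8137


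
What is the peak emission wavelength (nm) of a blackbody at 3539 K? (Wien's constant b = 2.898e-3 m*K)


lam_max = b / T = 2.898e-3 / 3539 = 8.189e-07 m = 818.8754 nm

818.8754 nm


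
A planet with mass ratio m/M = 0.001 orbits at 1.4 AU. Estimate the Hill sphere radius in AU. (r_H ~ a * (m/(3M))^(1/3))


r_H = a * (m/3M)^(1/3) = 1.4 * (0.001/3)^(1/3) = 0.0971

0.0971 AU


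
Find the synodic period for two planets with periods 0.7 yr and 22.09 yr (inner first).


1/P_syn = |1/P1 - 1/P2| = |1/0.7 - 1/22.09| => P_syn = 0.7229

0.7229 years


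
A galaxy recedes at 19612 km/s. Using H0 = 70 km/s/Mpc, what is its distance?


d = v / H0 = 19612 / 70 = 280.1714

280.1714 Mpc


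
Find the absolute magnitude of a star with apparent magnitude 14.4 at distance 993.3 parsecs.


M = m - 5*log10(d) + 5 = 14.4 - 5*log10(993.3) + 5 = 4.4146

4.4146


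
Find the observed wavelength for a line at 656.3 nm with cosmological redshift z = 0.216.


lam_obs = lam_emit * (1 + z) = 656.3 * (1 + 0.216) = 798.0608

798.0608 nm


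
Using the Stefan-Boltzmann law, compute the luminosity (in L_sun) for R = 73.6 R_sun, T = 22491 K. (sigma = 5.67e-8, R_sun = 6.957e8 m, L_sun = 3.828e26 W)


R = 73.6 * 6.957e8 m = 5.120352e+10 m. L = 4*pi*R^2*sigma*T^4 = 4*pi*(5.120352e+10)^2 * 5.67e-8 * 22491^4 = 4.779996962e+32 W. L/L_sun = 4.779996962e+32 / 3.828e26 = 1.249e+06

1.249e+06 L_sun


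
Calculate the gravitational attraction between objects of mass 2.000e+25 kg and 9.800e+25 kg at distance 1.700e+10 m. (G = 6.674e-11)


F = G*m1*m2/r^2 = 6.674e-11 * 2.000e+25 * 9.800e+25 / (1.700e+10)^2 = 6.674e-11 * 1.960e+51 / 2.890e+20 = 4.526e+20

4.526e+20 N


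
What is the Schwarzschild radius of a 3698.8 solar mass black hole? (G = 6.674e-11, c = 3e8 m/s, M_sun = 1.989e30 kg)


M = 3698.8 * 1.989e30 kg = 7.3569132e+33 kg. rs = 2GM/c^2 = 2 * 6.674e-11 * 7.3569132e+33 / (3e8)^2 = 1.091e+07

1.091e+07 m


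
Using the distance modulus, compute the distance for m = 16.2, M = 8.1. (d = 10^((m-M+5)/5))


d = 10^((m - M + 5)/5) = 10^((16.2 - 8.1 + 5)/5) = 416.8694

416.8694 pc


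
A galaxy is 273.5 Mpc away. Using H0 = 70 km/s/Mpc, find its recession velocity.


v = H0 * d = 70 * 273.5 = 19145.0

19145.0 km/s


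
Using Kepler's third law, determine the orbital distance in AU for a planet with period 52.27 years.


a = P^(2/3) = 52.27^(2/3) = 13.9798

13.9798 AU


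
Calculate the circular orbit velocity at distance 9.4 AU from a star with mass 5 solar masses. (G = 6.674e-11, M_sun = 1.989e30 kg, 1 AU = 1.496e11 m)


v = sqrt(GM/r) = sqrt(6.674e-11 * 9.945e+30 / 1.406e+12) = 21725.2995

21725.2995 m/s


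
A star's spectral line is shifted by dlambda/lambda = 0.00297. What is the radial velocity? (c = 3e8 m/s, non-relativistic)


v = (dlambda/lambda) * c = 0.00297 * 3e8 = 891000.0

891000.0 m/s


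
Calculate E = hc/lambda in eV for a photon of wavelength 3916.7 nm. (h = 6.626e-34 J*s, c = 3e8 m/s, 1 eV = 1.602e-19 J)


E = hc/lambda = 6.626e-34 * 3e8 / 3.917e-06 = 5.075e-20 J = 0.3168 eV

0.3168 eV


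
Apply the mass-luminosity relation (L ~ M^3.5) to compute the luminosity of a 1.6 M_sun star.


L/L_sun = (M/M_sun)^3.5 = 1.6^3.5 = 5.1811

5.1811 L_sun


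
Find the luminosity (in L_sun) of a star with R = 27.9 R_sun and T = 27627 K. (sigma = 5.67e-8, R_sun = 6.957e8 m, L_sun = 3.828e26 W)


R = 27.9 * 6.957e8 m = 1.941003e+10 m. L = 4*pi*R^2*sigma*T^4 = 4*pi*(1.941003e+10)^2 * 5.67e-8 * 27627^4 = 1.563796537e+32 W. L/L_sun = 1.563796537e+32 / 3.828e26 = 408515.2917

408515.2917 L_sun


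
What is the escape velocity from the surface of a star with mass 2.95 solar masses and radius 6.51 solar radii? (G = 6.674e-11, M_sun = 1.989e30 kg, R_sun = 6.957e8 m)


M = 2.95 * 1.989e30 kg = 5.86755e+30 kg; R = 6.51 * 6.957e8 m = 4.529007e+09 m. v_esc = sqrt(2GM/R) = sqrt(2 * 6.674e-11 * 5.86755e+30 / 4.529007e+09) = 415848.3691

415848.3691 m/s


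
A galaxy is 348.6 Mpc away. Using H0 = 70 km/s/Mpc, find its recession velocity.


v = H0 * d = 70 * 348.6 = 24402.0

24402.0 km/s


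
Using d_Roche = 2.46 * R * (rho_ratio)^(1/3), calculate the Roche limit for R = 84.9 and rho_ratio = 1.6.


d_Roche = 2.46 * 84.9 * 1.6^(1/3) = 244.2771

244.2771


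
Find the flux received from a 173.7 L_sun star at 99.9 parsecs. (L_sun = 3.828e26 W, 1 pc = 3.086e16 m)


F = L / (4*pi*d^2) = 6.649e+28 / (4*pi*(3.083e+18)^2) = 5.567e-10

5.567e-10 W/m^2


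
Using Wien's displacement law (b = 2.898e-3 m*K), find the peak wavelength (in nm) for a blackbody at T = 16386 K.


lam_max = b / T = 2.898e-3 / 16386 = 1.769e-07 m = 176.8583 nm

176.8583 nm


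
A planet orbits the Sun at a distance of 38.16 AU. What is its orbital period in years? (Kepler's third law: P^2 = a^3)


P = a^(3/2) = 38.16^1.5 = 235.7287

235.7287 years


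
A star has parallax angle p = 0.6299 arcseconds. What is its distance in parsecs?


d = 1/p = 1/0.6299 = 1.5876

1.5876 pc


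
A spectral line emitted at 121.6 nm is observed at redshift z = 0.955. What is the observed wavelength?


lam_obs = lam_emit * (1 + z) = 121.6 * (1 + 0.955) = 237.728

237.728 nm


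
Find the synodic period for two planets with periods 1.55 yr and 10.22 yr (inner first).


1/P_syn = |1/P1 - 1/P2| = |1/1.55 - 1/10.22| => P_syn = 1.8271

1.8271 years


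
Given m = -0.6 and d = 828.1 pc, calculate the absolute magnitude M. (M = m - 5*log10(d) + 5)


M = m - 5*log10(d) + 5 = -0.6 - 5*log10(828.1) + 5 = -10.1904

-10.1904


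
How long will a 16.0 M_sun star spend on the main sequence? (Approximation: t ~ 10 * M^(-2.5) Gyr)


t = 10 * M^(-2.5) = 10 * 16.0^(-2.5) = 0.0098

0.0098 Gyr


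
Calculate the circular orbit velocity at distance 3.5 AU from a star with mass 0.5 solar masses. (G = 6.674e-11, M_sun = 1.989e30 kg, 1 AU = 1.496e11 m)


v = sqrt(GM/r) = sqrt(6.674e-11 * 9.945e+29 / 5.236e+11) = 11258.8926

11258.8926 m/s


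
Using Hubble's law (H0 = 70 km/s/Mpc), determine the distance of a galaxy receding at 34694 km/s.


d = v / H0 = 34694 / 70 = 495.6286

495.6286 Mpc


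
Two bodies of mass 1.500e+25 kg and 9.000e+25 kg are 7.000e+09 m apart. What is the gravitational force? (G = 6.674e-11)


F = G*m1*m2/r^2 = 6.674e-11 * 1.500e+25 * 9.000e+25 / (7.000e+09)^2 = 6.674e-11 * 1.350e+51 / 4.900e+19 = 1.839e+21

1.839e+21 N


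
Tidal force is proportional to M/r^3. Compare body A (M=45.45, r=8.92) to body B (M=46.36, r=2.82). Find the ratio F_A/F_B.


Ratio = (M1/r1^3) / (M2/r2^3) = (45.45/8.92^3) / (46.36/2.82^3) = 0.031

0.031


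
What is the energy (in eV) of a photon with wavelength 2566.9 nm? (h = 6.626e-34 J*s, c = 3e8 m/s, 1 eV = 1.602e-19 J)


E = hc/lambda = 6.626e-34 * 3e8 / 2.567e-06 = 7.744e-20 J = 0.4834 eV

0.4834 eV


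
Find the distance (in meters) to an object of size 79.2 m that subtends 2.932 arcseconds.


D = size / theta_rad, theta_rad = 2.932 * pi/(180*3600) = 1.421e-05, D = 5.572e+06

5.572e+06 m


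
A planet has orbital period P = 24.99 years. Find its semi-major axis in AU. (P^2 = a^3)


a = P^(2/3) = 24.99^(2/3) = 8.5476

8.5476 AU


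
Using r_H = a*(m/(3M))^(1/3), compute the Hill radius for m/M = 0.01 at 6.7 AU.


r_H = a * (m/3M)^(1/3) = 6.7 * (0.01/3)^(1/3) = 1.0008

1.0008 AU


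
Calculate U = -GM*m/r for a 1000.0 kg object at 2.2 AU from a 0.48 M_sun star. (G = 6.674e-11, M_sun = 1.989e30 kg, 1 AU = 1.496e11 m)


M = 0.48 * 1.989e30 kg = 9.5472e+29 kg; r = 2.2 AU * 1.496e11 m/AU = 3.2912e+11 m. U = -GM*m/r = -(6.674e-11 * 9.5472e+29 * 1000.0) / 3.2912e+11 = -1.936e+11

-1.936e+11 J


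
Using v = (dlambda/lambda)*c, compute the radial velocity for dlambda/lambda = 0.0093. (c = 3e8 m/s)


v = (dlambda/lambda) * c = 0.0093 * 3e8 = 2.790e+06

2.790e+06 m/s


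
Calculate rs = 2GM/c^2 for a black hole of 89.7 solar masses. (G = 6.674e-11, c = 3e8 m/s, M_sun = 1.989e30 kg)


M = 89.7 * 1.989e30 kg = 1.784133e+32 kg. rs = 2GM/c^2 = 2 * 6.674e-11 * 1.784133e+32 / (3e8)^2 = 264606.7476

264606.7476 m


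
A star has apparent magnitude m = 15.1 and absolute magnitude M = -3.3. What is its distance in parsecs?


d = 10^((m - M + 5)/5) = 10^((15.1 - -3.3 + 5)/5) = 47863.0092

47863.0092 pc


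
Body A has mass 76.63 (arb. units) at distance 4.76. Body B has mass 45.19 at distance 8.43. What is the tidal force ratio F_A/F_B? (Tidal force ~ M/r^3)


Ratio = (M1/r1^3) / (M2/r2^3) = (76.63/4.76^3) / (45.19/8.43^3) = 9.4193

9.4193


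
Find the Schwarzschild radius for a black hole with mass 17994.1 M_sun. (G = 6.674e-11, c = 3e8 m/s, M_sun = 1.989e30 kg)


M = 17994.1 * 1.989e30 kg = 3.57902649e+34 kg. rs = 2GM/c^2 = 2 * 6.674e-11 * 3.57902649e+34 / (3e8)^2 = 5.308e+07

5.308e+07 m


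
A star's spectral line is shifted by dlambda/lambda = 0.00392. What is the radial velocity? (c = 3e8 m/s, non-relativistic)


v = (dlambda/lambda) * c = 0.00392 * 3e8 = 1.176e+06

1.176e+06 m/s


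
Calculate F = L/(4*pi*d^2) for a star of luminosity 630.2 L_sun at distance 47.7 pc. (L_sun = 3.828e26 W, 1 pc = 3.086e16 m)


F = L / (4*pi*d^2) = 2.412e+29 / (4*pi*(1.472e+18)^2) = 8.860e-09

8.860e-09 W/m^2


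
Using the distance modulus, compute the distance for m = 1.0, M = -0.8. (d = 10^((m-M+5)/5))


d = 10^((m - M + 5)/5) = 10^((1.0 - -0.8 + 5)/5) = 22.9087

22.9087 pc


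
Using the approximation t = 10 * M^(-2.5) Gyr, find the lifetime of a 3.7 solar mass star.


t = 10 * M^(-2.5) = 10 * 3.7^(-2.5) = 0.3797

0.3797 Gyr


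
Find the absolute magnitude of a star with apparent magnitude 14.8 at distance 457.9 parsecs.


M = m - 5*log10(d) + 5 = 14.8 - 5*log10(457.9) + 5 = 6.4961

6.4961


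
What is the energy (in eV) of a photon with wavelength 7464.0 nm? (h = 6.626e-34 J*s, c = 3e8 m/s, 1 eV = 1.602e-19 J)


E = hc/lambda = 6.626e-34 * 3e8 / 7.464e-06 = 2.663e-20 J = 0.1662 eV

0.1662 eV


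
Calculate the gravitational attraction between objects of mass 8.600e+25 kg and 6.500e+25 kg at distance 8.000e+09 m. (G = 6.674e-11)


F = G*m1*m2/r^2 = 6.674e-11 * 8.600e+25 * 6.500e+25 / (8.000e+09)^2 = 6.674e-11 * 5.590e+51 / 6.400e+19 = 5.829e+21

5.829e+21 N


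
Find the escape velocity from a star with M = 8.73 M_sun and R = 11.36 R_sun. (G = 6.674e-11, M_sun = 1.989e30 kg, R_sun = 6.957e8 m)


M = 8.73 * 1.989e30 kg = 1.736397e+31 kg; R = 11.36 * 6.957e8 m = 7.903152e+09 m. v_esc = sqrt(2GM/R) = sqrt(2 * 6.674e-11 * 1.736397e+31 / 7.903152e+09) = 541542.3747

541542.3747 m/s


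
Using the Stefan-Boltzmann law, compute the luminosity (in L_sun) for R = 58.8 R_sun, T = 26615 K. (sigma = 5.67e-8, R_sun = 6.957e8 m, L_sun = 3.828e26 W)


R = 58.8 * 6.957e8 m = 4.090716e+10 m. L = 4*pi*R^2*sigma*T^4 = 4*pi*(4.090716e+10)^2 * 5.67e-8 * 26615^4 = 5.982703278e+32 W. L/L_sun = 5.982703278e+32 / 3.828e26 = 1.563e+06

1.563e+06 L_sun


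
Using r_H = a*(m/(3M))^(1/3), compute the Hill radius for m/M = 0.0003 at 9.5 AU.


r_H = a * (m/3M)^(1/3) = 9.5 * (0.0003/3)^(1/3) = 0.441

0.441 AU


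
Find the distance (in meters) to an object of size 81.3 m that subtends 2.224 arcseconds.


D = size / theta_rad, theta_rad = 2.224 * pi/(180*3600) = 1.078e-05, D = 7.540e+06

7.540e+06 m


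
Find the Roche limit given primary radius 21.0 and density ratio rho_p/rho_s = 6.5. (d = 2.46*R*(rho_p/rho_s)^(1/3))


d_Roche = 2.46 * 21.0 * 6.5^(1/3) = 96.4108

96.4108


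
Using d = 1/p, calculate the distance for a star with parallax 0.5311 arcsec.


d = 1/p = 1/0.5311 = 1.8829

1.8829 pc


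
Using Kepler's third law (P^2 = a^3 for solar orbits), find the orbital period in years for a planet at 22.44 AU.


P = a^(3/2) = 22.44^1.5 = 106.3002

106.3002 years


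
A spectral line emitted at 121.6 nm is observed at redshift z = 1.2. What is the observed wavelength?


lam_obs = lam_emit * (1 + z) = 121.6 * (1 + 1.2) = 267.52

267.52 nm


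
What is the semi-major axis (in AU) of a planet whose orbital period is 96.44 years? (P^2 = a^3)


a = P^(2/3) = 96.44^(2/3) = 21.0299

21.0299 AU


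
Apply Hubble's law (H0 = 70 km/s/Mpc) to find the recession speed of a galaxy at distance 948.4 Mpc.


v = H0 * d = 70 * 948.4 = 66388.0

66388.0 km/s


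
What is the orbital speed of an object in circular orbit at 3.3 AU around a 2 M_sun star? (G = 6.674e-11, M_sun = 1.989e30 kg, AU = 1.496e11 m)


v = sqrt(GM/r) = sqrt(6.674e-11 * 3.978e+30 / 4.937e+11) = 23190.1055

23190.1055 m/s


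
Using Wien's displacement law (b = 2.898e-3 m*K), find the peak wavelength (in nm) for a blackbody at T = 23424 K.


lam_max = b / T = 2.898e-3 / 23424 = 1.237e-07 m = 123.7193 nm

123.7193 nm


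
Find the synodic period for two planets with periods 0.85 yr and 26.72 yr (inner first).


1/P_syn = |1/P1 - 1/P2| = |1/0.85 - 1/26.72| => P_syn = 0.8779

0.8779 years


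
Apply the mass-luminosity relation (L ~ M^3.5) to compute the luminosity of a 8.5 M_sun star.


L/L_sun = (M/M_sun)^3.5 = 8.5^3.5 = 1790.4667

1790.4667 L_sun


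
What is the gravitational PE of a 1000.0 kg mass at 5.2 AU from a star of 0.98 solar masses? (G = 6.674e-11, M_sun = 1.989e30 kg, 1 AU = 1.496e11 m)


M = 0.98 * 1.989e30 kg = 1.94922e+30 kg; r = 5.2 AU * 1.496e11 m/AU = 7.7792e+11 m. U = -GM*m/r = -(6.674e-11 * 1.94922e+30 * 1000.0) / 7.7792e+11 = -1.672e+11

-1.672e+11 J


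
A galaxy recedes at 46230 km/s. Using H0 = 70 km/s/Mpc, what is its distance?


d = v / H0 = 46230 / 70 = 660.4286

660.4286 Mpc


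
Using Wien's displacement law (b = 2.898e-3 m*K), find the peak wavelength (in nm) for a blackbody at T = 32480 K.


lam_max = b / T = 2.898e-3 / 32480 = 8.922e-08 m = 89.2241 nm

89.2241 nm


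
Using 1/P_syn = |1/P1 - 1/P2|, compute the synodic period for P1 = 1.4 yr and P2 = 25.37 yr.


1/P_syn = |1/P1 - 1/P2| = |1/1.4 - 1/25.37| => P_syn = 1.4818

1.4818 years


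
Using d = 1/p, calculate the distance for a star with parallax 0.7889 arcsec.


d = 1/p = 1/0.7889 = 1.2676

1.2676 pc


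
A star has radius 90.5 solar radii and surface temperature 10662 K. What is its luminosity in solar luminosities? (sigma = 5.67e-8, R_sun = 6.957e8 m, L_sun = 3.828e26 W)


R = 90.5 * 6.957e8 m = 6.296085e+10 m. L = 4*pi*R^2*sigma*T^4 = 4*pi*(6.296085e+10)^2 * 5.67e-8 * 10662^4 = 3.649965847e+31 W. L/L_sun = 3.649965847e+31 / 3.828e26 = 95349.1601

95349.1601 L_sun


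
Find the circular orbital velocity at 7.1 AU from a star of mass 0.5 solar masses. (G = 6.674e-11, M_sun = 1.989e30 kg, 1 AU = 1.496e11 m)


v = sqrt(GM/r) = sqrt(6.674e-11 * 9.945e+29 / 1.062e+12) = 7904.9754

7904.9754 m/s


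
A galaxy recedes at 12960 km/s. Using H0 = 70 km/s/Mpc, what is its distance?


d = v / H0 = 12960 / 70 = 185.1429

185.1429 Mpc


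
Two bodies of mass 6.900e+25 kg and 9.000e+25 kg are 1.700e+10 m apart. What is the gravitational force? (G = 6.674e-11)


F = G*m1*m2/r^2 = 6.674e-11 * 6.900e+25 * 9.000e+25 / (1.700e+10)^2 = 6.674e-11 * 6.210e+51 / 2.890e+20 = 1.434e+21

1.434e+21 N


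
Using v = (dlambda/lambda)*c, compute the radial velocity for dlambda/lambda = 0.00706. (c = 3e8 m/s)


v = (dlambda/lambda) * c = 0.00706 * 3e8 = 2.118e+06

2.118e+06 m/s


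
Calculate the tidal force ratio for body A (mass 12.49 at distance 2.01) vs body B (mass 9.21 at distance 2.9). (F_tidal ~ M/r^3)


Ratio = (M1/r1^3) / (M2/r2^3) = (12.49/2.01^3) / (9.21/2.9^3) = 4.0729

4.0729


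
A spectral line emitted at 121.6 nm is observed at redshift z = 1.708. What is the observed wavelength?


lam_obs = lam_emit * (1 + z) = 121.6 * (1 + 1.708) = 329.2928

329.2928 nm


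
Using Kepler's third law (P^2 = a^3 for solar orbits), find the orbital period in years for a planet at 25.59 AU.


P = a^(3/2) = 25.59^1.5 = 129.451

129.451 years


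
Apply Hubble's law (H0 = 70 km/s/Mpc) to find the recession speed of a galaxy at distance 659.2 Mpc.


v = H0 * d = 70 * 659.2 = 46144.0

46144.0 km/s


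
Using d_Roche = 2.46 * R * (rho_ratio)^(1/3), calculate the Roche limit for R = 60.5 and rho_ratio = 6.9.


d_Roche = 2.46 * 60.5 * 6.9^(1/3) = 283.3393

283.3393


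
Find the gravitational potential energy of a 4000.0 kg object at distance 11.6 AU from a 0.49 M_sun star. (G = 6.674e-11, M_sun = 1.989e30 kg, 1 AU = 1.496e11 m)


M = 0.49 * 1.989e30 kg = 9.7461e+29 kg; r = 11.6 AU * 1.496e11 m/AU = 1.73536e+12 m. U = -GM*m/r = -(6.674e-11 * 9.7461e+29 * 4000.0) / 1.73536e+12 = -1.499e+11

-1.499e+11 J


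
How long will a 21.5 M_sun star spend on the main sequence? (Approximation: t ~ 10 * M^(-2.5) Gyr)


t = 10 * M^(-2.5) = 10 * 21.5^(-2.5) = 0.0047

0.0047 Gyr


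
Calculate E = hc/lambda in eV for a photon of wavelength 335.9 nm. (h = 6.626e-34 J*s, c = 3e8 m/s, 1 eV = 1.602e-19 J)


E = hc/lambda = 6.626e-34 * 3e8 / 3.359e-07 = 5.918e-19 J = 3.694 eV

3.694 eV


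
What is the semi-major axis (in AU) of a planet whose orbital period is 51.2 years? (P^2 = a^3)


a = P^(2/3) = 51.2^(2/3) = 13.7884

13.7884 AU


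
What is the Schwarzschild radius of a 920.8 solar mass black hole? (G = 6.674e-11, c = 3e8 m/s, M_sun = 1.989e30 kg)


M = 920.8 * 1.989e30 kg = 1.8314712e+33 kg. rs = 2GM/c^2 = 2 * 6.674e-11 * 1.8314712e+33 / (3e8)^2 = 2.716e+06

2.716e+06 m


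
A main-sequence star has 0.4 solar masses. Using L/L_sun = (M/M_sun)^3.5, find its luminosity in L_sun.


L/L_sun = (M/M_sun)^3.5 = 0.4^3.5 = 0.0405

0.0405 L_sun


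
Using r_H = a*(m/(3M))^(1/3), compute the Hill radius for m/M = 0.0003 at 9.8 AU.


r_H = a * (m/3M)^(1/3) = 9.8 * (0.0003/3)^(1/3) = 0.4549

0.4549 AU


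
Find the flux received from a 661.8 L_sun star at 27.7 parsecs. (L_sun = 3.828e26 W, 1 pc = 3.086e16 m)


F = L / (4*pi*d^2) = 2.533e+29 / (4*pi*(8.548e+17)^2) = 2.759e-08

2.759e-08 W/m^2


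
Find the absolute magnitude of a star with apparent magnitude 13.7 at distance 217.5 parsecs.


M = m - 5*log10(d) + 5 = 13.7 - 5*log10(217.5) + 5 = 7.0127

7.0127


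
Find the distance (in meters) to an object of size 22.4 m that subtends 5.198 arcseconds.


D = size / theta_rad, theta_rad = 5.198 * pi/(180*3600) = 2.520e-05, D = 888867.1912

888867.1912 m


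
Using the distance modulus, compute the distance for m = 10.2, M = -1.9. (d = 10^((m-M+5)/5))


d = 10^((m - M + 5)/5) = 10^((10.2 - -1.9 + 5)/5) = 2630.268

2630.268 pc


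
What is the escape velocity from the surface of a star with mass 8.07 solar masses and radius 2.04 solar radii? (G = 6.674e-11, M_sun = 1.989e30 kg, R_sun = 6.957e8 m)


M = 8.07 * 1.989e30 kg = 1.605123e+31 kg; R = 2.04 * 6.957e8 m = 1.419228e+09 m. v_esc = sqrt(2GM/R) = sqrt(2 * 6.674e-11 * 1.605123e+31 / 1.419228e+09) = 1.229e+06

1.229e+06 m/s


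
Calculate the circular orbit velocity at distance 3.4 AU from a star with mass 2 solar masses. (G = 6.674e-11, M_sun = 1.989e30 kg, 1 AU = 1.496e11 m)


v = sqrt(GM/r) = sqrt(6.674e-11 * 3.978e+30 / 5.086e+11) = 22846.5294

22846.5294 m/s


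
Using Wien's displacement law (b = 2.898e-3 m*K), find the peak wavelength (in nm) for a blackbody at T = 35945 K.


lam_max = b / T = 2.898e-3 / 35945 = 8.062e-08 m = 80.6232 nm

80.6232 nm


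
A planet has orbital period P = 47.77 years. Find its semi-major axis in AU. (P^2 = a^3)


a = P^(2/3) = 47.77^(2/3) = 13.1655

13.1655 AU


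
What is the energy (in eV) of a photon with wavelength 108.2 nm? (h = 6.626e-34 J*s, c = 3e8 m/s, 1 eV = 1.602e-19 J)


E = hc/lambda = 6.626e-34 * 3e8 / 1.082e-07 = 1.837e-18 J = 11.4679 eV

11.4679 eV


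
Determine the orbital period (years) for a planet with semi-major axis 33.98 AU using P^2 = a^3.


P = a^(3/2) = 33.98^1.5 = 198.0775

198.0775 years


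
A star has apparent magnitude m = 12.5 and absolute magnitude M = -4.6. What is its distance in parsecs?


d = 10^((m - M + 5)/5) = 10^((12.5 - -4.6 + 5)/5) = 26302.6799

26302.6799 pc


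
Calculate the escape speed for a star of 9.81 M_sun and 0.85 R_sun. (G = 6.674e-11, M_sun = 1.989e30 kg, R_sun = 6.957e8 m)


M = 9.81 * 1.989e30 kg = 1.951209e+31 kg; R = 0.85 * 6.957e8 m = 5.91345e+08 m. v_esc = sqrt(2GM/R) = sqrt(2 * 6.674e-11 * 1.951209e+31 / 5.91345e+08) = 2.099e+06

2.099e+06 m/s


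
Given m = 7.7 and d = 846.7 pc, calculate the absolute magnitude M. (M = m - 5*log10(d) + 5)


M = m - 5*log10(d) + 5 = 7.7 - 5*log10(846.7) + 5 = -1.9386

-1.9386


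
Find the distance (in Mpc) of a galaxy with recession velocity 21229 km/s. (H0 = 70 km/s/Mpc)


d = v / H0 = 21229 / 70 = 303.2714

303.2714 Mpc


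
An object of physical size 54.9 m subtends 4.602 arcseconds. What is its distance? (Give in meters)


D = size / theta_rad, theta_rad = 4.602 * pi/(180*3600) = 2.231e-05, D = 2.461e+06

2.461e+06 m


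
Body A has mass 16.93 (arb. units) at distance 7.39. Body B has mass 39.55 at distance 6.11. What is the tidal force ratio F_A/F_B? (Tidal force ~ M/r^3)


Ratio = (M1/r1^3) / (M2/r2^3) = (16.93/7.39^3) / (39.55/6.11^3) = 0.2419

0.2419


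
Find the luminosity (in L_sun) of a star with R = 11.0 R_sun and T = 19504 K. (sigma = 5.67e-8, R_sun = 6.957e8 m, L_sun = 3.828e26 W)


R = 11.0 * 6.957e8 m = 7.6527e+09 m. L = 4*pi*R^2*sigma*T^4 = 4*pi*(7.6527e+09)^2 * 5.67e-8 * 19504^4 = 6.038332908e+30 W. L/L_sun = 6.038332908e+30 / 3.828e26 = 15774.1194

15774.1194 L_sun


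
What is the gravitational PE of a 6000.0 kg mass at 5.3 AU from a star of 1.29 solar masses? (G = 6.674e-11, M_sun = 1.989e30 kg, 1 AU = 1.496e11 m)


M = 1.29 * 1.989e30 kg = 2.56581e+30 kg; r = 5.3 AU * 1.496e11 m/AU = 7.9288e+11 m. U = -GM*m/r = -(6.674e-11 * 2.56581e+30 * 6000.0) / 7.9288e+11 = -1.296e+12

-1.296e+12 J


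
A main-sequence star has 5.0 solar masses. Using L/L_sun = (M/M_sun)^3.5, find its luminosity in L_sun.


L/L_sun = (M/M_sun)^3.5 = 5.0^3.5 = 279.5085

279.5085 L_sun


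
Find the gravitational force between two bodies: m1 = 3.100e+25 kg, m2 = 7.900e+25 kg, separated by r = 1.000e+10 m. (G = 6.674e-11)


F = G*m1*m2/r^2 = 6.674e-11 * 3.100e+25 * 7.900e+25 / (1.000e+10)^2 = 6.674e-11 * 2.449e+51 / 1.000e+20 = 1.634e+21

1.634e+21 N


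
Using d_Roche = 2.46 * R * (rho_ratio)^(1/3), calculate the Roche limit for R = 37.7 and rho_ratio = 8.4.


d_Roche = 2.46 * 37.7 * 8.4^(1/3) = 188.5253

188.5253


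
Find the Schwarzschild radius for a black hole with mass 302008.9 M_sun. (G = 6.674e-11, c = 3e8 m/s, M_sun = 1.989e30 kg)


M = 302008.9 * 1.989e30 kg = 6.006957021e+35 kg. rs = 2GM/c^2 = 2 * 6.674e-11 * 6.006957021e+35 / (3e8)^2 = 8.909e+08

8.909e+08 m


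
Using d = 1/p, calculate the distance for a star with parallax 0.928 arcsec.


d = 1/p = 1/0.928 = 1.0776

1.0776 pc


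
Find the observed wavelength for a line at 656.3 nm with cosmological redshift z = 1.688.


lam_obs = lam_emit * (1 + z) = 656.3 * (1 + 1.688) = 1764.1344

1764.1344 nm


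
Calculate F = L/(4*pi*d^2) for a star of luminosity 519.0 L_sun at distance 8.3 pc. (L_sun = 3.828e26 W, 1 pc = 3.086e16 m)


F = L / (4*pi*d^2) = 1.987e+29 / (4*pi*(2.561e+17)^2) = 2.410e-07

2.410e-07 W/m^2


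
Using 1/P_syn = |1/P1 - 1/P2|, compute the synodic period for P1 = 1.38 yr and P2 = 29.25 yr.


1/P_syn = |1/P1 - 1/P2| = |1/1.38 - 1/29.25| => P_syn = 1.4483

1.4483 years


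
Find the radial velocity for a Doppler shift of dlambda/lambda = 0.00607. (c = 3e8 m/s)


v = (dlambda/lambda) * c = 0.00607 * 3e8 = 1.821e+06

1.821e+06 m/s


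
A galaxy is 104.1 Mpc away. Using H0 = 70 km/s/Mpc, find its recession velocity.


v = H0 * d = 70 * 104.1 = 7287.0

7287.0 km/s


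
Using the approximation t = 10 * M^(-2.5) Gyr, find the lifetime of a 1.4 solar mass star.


t = 10 * M^(-2.5) = 10 * 1.4^(-2.5) = 4.312

4.312 Gyr


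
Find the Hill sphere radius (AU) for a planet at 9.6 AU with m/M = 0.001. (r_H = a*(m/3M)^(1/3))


r_H = a * (m/3M)^(1/3) = 9.6 * (0.001/3)^(1/3) = 0.6656

0.6656 AU


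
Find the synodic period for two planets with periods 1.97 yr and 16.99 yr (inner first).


1/P_syn = |1/P1 - 1/P2| = |1/1.97 - 1/16.99| => P_syn = 2.2284

2.2284 years


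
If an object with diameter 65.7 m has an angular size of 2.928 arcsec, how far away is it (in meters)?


D = size / theta_rad, theta_rad = 2.928 * pi/(180*3600) = 1.420e-05, D = 4.628e+06

4.628e+06 m


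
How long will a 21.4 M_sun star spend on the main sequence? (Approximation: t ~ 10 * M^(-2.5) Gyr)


t = 10 * M^(-2.5) = 10 * 21.4^(-2.5) = 0.0047

0.0047 Gyr


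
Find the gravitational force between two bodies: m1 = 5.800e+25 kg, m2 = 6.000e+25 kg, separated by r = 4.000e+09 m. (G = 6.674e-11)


F = G*m1*m2/r^2 = 6.674e-11 * 5.800e+25 * 6.000e+25 / (4.000e+09)^2 = 6.674e-11 * 3.480e+51 / 1.600e+19 = 1.452e+22

1.452e+22 N


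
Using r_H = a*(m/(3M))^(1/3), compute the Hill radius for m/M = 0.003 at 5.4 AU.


r_H = a * (m/3M)^(1/3) = 5.4 * (0.003/3)^(1/3) = 0.54

0.54 AU


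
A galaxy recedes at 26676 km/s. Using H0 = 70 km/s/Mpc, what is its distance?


d = v / H0 = 26676 / 70 = 381.0857

381.0857 Mpc


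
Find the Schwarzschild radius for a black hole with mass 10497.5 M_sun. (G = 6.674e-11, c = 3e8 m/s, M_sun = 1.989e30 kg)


M = 10497.5 * 1.989e30 kg = 2.08795275e+34 kg. rs = 2GM/c^2 = 2 * 6.674e-11 * 2.08795275e+34 / (3e8)^2 = 3.097e+07

3.097e+07 m


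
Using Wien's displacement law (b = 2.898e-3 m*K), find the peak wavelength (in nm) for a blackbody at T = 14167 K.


lam_max = b / T = 2.898e-3 / 14167 = 2.046e-07 m = 204.5599 nm

204.5599 nm


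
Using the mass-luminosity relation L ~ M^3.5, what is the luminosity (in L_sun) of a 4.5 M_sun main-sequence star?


L/L_sun = (M/M_sun)^3.5 = 4.5^3.5 = 193.3053

193.3053 L_sun


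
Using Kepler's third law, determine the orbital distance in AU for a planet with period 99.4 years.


a = P^(2/3) = 99.4^(2/3) = 21.4581

21.4581 AU


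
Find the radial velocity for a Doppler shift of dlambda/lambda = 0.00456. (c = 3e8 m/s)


v = (dlambda/lambda) * c = 0.00456 * 3e8 = 1.368e+06

1.368e+06 m/s


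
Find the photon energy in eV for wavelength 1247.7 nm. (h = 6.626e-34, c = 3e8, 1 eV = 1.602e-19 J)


E = hc/lambda = 6.626e-34 * 3e8 / 1.248e-06 = 1.593e-19 J = 0.9945 eV

0.9945 eV


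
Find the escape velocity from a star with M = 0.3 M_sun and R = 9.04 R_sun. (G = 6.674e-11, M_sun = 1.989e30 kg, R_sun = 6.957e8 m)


M = 0.3 * 1.989e30 kg = 5.967e+29 kg; R = 9.04 * 6.957e8 m = 6.289128e+09 m. v_esc = sqrt(2GM/R) = sqrt(2 * 6.674e-11 * 5.967e+29 / 6.289128e+09) = 112535.8514

112535.8514 m/s


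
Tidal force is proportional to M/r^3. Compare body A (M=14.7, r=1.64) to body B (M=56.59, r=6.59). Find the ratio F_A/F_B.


Ratio = (M1/r1^3) / (M2/r2^3) = (14.7/1.64^3) / (56.59/6.59^3) = 16.854

16.854


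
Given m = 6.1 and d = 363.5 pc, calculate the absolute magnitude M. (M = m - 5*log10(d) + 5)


M = m - 5*log10(d) + 5 = 6.1 - 5*log10(363.5) + 5 = -1.7025

-1.7025


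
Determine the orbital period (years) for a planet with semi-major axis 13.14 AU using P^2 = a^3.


P = a^(3/2) = 13.14^1.5 = 47.6314

47.6314 years


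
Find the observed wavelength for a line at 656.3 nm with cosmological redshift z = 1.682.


lam_obs = lam_emit * (1 + z) = 656.3 * (1 + 1.682) = 1760.1966

1760.1966 nm


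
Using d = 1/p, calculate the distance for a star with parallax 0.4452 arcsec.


d = 1/p = 1/0.4452 = 2.2462

2.2462 pc


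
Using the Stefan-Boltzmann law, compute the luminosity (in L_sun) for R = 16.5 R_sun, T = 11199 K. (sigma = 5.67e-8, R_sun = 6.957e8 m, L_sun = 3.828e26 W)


R = 16.5 * 6.957e8 m = 1.147905e+10 m. L = 4*pi*R^2*sigma*T^4 = 4*pi*(1.147905e+10)^2 * 5.67e-8 * 11199^4 = 1.476800384e+30 W. L/L_sun = 1.476800384e+30 / 3.828e26 = 3857.8902

3857.8902 L_sun


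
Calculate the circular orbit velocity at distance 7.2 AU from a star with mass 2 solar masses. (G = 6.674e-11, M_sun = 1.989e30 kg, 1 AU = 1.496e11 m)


v = sqrt(GM/r) = sqrt(6.674e-11 * 3.978e+30 / 1.077e+12) = 15699.7756

15699.7756 m/s


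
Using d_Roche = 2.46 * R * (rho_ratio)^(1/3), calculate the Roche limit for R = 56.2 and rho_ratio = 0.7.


d_Roche = 2.46 * 56.2 * 0.7^(1/3) = 122.7545

122.7545


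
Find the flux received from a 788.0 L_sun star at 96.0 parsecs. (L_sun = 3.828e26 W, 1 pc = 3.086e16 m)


F = L / (4*pi*d^2) = 3.016e+29 / (4*pi*(2.963e+18)^2) = 2.735e-09

2.735e-09 W/m^2


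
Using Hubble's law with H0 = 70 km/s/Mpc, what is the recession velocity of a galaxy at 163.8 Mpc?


v = H0 * d = 70 * 163.8 = 11466.0

11466.0 km/s


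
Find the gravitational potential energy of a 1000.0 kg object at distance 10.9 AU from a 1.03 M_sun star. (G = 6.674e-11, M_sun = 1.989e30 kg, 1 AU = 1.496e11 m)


M = 1.03 * 1.989e30 kg = 2.04867e+30 kg; r = 10.9 AU * 1.496e11 m/AU = 1.63064e+12 m. U = -GM*m/r = -(6.674e-11 * 2.04867e+30 * 1000.0) / 1.63064e+12 = -8.385e+10

-8.385e+10 J


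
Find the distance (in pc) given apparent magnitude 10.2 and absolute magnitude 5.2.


d = 10^((m - M + 5)/5) = 10^((10.2 - 5.2 + 5)/5) = 100.0

100.0 pc


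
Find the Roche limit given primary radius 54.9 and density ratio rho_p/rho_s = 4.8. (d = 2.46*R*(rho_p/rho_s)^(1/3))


d_Roche = 2.46 * 54.9 * 4.8^(1/3) = 227.8179

227.8179


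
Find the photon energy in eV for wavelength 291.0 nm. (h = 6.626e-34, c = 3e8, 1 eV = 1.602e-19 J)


E = hc/lambda = 6.626e-34 * 3e8 / 2.910e-07 = 6.831e-19 J = 4.264 eV

4.264 eV


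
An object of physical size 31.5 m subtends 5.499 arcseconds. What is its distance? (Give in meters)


D = size / theta_rad, theta_rad = 5.499 * pi/(180*3600) = 2.666e-05, D = 1.182e+06

1.182e+06 m


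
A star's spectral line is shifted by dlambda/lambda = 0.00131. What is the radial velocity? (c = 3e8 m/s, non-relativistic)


v = (dlambda/lambda) * c = 0.00131 * 3e8 = 393000.0

393000.0 m/s


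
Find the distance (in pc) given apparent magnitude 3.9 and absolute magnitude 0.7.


d = 10^((m - M + 5)/5) = 10^((3.9 - 0.7 + 5)/5) = 43.6516

43.6516 pc


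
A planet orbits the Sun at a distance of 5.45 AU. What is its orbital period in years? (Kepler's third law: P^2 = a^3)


P = a^(3/2) = 5.45^1.5 = 12.7232

12.7232 years


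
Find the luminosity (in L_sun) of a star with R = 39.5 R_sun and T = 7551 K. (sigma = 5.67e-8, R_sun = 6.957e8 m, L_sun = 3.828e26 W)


R = 39.5 * 6.957e8 m = 2.748015e+10 m. L = 4*pi*R^2*sigma*T^4 = 4*pi*(2.748015e+10)^2 * 5.67e-8 * 7551^4 = 1.749238397e+30 W. L/L_sun = 1.749238397e+30 / 3.828e26 = 4569.5883

4569.5883 L_sun


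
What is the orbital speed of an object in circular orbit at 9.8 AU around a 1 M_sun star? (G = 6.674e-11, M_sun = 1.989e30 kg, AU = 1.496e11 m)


v = sqrt(GM/r) = sqrt(6.674e-11 * 1.989e+30 / 1.466e+12) = 9515.501

9515.501 m/s


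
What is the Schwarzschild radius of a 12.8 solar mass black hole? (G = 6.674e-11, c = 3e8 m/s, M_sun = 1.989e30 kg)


M = 12.8 * 1.989e30 kg = 2.54592e+31 kg. rs = 2GM/c^2 = 2 * 6.674e-11 * 2.54592e+31 / (3e8)^2 = 37758.8224

37758.8224 m


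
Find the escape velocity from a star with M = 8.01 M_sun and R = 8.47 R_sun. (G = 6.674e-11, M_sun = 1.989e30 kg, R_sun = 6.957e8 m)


M = 8.01 * 1.989e30 kg = 1.593189e+31 kg; R = 8.47 * 6.957e8 m = 5.892579e+09 m. v_esc = sqrt(2GM/R) = sqrt(2 * 6.674e-11 * 1.593189e+31 / 5.892579e+09) = 600743.4464

600743.4464 m/s


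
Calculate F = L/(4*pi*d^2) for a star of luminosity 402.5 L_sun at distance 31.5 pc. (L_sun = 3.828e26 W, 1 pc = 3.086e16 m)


F = L / (4*pi*d^2) = 1.541e+29 / (4*pi*(9.721e+17)^2) = 1.298e-08

1.298e-08 W/m^2


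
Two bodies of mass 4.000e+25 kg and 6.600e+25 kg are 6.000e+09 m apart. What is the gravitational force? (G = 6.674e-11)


F = G*m1*m2/r^2 = 6.674e-11 * 4.000e+25 * 6.600e+25 / (6.000e+09)^2 = 6.674e-11 * 2.640e+51 / 3.600e+19 = 4.894e+21

4.894e+21 N


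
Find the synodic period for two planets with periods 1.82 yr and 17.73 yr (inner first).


1/P_syn = |1/P1 - 1/P2| = |1/1.82 - 1/17.73| => P_syn = 2.0282

2.0282 years


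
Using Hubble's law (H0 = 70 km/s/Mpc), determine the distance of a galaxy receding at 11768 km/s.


d = v / H0 = 11768 / 70 = 168.1143

168.1143 Mpc


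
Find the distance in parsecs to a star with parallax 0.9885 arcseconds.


d = 1/p = 1/0.9885 = 1.0116

1.0116 pc


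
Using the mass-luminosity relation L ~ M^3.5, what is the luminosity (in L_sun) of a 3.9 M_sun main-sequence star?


L/L_sun = (M/M_sun)^3.5 = 3.9^3.5 = 117.1456

117.1456 L_sun


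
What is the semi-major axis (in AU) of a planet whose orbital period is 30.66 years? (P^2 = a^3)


a = P^(2/3) = 30.66^(2/3) = 9.796

9.796 AU


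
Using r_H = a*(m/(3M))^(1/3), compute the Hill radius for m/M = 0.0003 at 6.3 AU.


r_H = a * (m/3M)^(1/3) = 6.3 * (0.0003/3)^(1/3) = 0.2924

0.2924 AU


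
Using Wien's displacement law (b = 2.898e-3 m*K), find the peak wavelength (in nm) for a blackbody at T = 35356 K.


lam_max = b / T = 2.898e-3 / 35356 = 8.197e-08 m = 81.9663 nm

81.9663 nm


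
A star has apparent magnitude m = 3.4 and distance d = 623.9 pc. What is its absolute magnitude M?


M = m - 5*log10(d) + 5 = 3.4 - 5*log10(623.9) + 5 = -5.5756

-5.5756


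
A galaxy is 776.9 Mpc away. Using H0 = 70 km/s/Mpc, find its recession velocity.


v = H0 * d = 70 * 776.9 = 54383.0

54383.0 km/s


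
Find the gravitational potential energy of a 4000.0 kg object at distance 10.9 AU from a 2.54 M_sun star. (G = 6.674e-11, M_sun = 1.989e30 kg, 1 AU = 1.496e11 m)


M = 2.54 * 1.989e30 kg = 5.05206e+30 kg; r = 10.9 AU * 1.496e11 m/AU = 1.63064e+12 m. U = -GM*m/r = -(6.674e-11 * 5.05206e+30 * 4000.0) / 1.63064e+12 = -8.271e+11

-8.271e+11 J


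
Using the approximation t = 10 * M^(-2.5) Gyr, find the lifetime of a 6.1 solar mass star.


t = 10 * M^(-2.5) = 10 * 6.1^(-2.5) = 0.1088

0.1088 Gyr


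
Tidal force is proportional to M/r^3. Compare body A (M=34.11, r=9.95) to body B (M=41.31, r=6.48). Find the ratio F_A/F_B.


Ratio = (M1/r1^3) / (M2/r2^3) = (34.11/9.95^3) / (41.31/6.48^3) = 0.2281

0.2281


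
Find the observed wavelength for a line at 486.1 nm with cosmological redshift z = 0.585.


lam_obs = lam_emit * (1 + z) = 486.1 * (1 + 0.585) = 770.4685

770.4685 nm


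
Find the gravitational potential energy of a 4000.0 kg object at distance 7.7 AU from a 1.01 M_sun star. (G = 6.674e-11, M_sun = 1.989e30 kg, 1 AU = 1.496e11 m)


M = 1.01 * 1.989e30 kg = 2.00889e+30 kg; r = 7.7 AU * 1.496e11 m/AU = 1.15192e+12 m. U = -GM*m/r = -(6.674e-11 * 2.00889e+30 * 4000.0) / 1.15192e+12 = -4.656e+11

-4.656e+11 J


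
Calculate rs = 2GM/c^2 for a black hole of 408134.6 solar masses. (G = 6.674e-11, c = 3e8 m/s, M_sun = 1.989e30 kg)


M = 408134.6 * 1.989e30 kg = 8.117797194e+35 kg. rs = 2GM/c^2 = 2 * 6.674e-11 * 8.117797194e+35 / (3e8)^2 = 1.204e+09

1.204e+09 m


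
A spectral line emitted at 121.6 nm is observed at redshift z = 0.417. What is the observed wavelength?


lam_obs = lam_emit * (1 + z) = 121.6 * (1 + 0.417) = 172.3072

172.3072 nm


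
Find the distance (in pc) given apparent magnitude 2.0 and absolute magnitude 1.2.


d = 10^((m - M + 5)/5) = 10^((2.0 - 1.2 + 5)/5) = 14.4544

14.4544 pc


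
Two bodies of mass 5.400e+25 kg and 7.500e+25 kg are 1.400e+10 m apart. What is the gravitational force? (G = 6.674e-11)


F = G*m1*m2/r^2 = 6.674e-11 * 5.400e+25 * 7.500e+25 / (1.400e+10)^2 = 6.674e-11 * 4.050e+51 / 1.960e+20 = 1.379e+21

1.379e+21 N


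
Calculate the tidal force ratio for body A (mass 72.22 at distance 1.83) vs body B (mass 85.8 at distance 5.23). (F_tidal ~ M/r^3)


Ratio = (M1/r1^3) / (M2/r2^3) = (72.22/1.83^3) / (85.8/5.23^3) = 19.6482

19.6482


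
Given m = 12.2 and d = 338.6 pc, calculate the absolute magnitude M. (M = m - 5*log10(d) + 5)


M = m - 5*log10(d) + 5 = 12.2 - 5*log10(338.6) + 5 = 4.5516

4.5516


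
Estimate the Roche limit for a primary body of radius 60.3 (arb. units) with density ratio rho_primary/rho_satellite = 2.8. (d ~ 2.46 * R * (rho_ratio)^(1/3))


d_Roche = 2.46 * 60.3 * 2.8^(1/3) = 209.0764

209.0764


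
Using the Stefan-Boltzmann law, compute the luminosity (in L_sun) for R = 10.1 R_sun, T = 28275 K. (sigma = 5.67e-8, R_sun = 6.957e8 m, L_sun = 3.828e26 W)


R = 10.1 * 6.957e8 m = 7.02657e+09 m. L = 4*pi*R^2*sigma*T^4 = 4*pi*(7.02657e+09)^2 * 5.67e-8 * 28275^4 = 2.248485709e+31 W. L/L_sun = 2.248485709e+31 / 3.828e26 = 58737.8712

58737.8712 L_sun


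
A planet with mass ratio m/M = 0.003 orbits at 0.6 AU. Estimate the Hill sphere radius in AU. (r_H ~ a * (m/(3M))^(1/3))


r_H = a * (m/3M)^(1/3) = 0.6 * (0.003/3)^(1/3) = 0.06

0.06 AU


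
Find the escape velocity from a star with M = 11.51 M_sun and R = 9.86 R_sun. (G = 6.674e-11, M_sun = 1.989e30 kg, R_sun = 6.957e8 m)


M = 11.51 * 1.989e30 kg = 2.289339e+31 kg; R = 9.86 * 6.957e8 m = 6.859602e+09 m. v_esc = sqrt(2GM/R) = sqrt(2 * 6.674e-11 * 2.289339e+31 / 6.859602e+09) = 667442.2478

667442.2478 m/s


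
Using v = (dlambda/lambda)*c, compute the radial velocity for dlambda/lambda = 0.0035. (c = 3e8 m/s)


v = (dlambda/lambda) * c = 0.0035 * 3e8 = 1.050e+06

1.050e+06 m/s


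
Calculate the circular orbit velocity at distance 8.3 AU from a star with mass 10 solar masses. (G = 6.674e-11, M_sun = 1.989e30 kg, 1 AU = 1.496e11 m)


v = sqrt(GM/r) = sqrt(6.674e-11 * 1.989e+31 / 1.242e+12) = 32696.83

32696.83 m/s


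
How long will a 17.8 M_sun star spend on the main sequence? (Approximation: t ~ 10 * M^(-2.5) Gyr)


t = 10 * M^(-2.5) = 10 * 17.8^(-2.5) = 0.0075

0.0075 Gyr


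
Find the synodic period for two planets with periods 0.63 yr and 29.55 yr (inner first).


1/P_syn = |1/P1 - 1/P2| = |1/0.63 - 1/29.55| => P_syn = 0.6437

0.6437 years


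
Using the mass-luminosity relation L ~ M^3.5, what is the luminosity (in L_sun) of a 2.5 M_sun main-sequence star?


L/L_sun = (M/M_sun)^3.5 = 2.5^3.5 = 24.7053

24.7053 L_sun


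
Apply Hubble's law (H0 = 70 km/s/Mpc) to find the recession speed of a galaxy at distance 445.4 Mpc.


v = H0 * d = 70 * 445.4 = 31178.0

31178.0 km/s


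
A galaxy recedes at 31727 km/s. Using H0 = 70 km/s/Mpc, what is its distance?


d = v / H0 = 31727 / 70 = 453.2429

453.2429 Mpc


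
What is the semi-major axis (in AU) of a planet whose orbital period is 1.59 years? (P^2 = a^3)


a = P^(2/3) = 1.59^(2/3) = 1.3623

1.3623 AU


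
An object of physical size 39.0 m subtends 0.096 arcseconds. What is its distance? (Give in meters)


D = size / theta_rad, theta_rad = 0.096 * pi/(180*3600) = 4.654e-07, D = 8.380e+07

8.380e+07 m
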